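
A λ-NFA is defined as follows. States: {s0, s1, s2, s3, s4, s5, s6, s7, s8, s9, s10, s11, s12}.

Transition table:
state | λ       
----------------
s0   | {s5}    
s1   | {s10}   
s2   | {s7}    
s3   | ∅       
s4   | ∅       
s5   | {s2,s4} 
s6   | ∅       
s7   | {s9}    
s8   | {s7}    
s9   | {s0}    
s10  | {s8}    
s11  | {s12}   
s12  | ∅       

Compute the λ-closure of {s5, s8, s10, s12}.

{s0, s2, s4, s5, s7, s8, s9, s10, s12}

Start with {s5, s8, s10, s12}.
From s5 via λ: add s2, s4.
From s8 via λ: add s7.
From s7 via λ: add s9.
From s9 via λ: add s0.
No new states can be added; the closed set is {s0, s2, s4, s5, s7, s8, s9, s10, s12}.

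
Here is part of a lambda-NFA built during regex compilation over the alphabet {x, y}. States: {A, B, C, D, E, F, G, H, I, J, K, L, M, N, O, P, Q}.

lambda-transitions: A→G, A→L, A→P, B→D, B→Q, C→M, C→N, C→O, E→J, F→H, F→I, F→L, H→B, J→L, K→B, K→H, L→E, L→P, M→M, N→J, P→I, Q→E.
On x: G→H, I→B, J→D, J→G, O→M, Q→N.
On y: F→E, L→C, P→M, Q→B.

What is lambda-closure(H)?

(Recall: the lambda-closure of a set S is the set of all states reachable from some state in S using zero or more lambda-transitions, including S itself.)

Start with {H}.
From H via lambda: add B.
From B via lambda: add D, Q.
From Q via lambda: add E.
From E via lambda: add J.
From J via lambda: add L.
From L via lambda: add P.
From P via lambda: add I.
No new states can be added; the closed set is {B, D, E, H, I, J, L, P, Q}.

{B, D, E, H, I, J, L, P, Q}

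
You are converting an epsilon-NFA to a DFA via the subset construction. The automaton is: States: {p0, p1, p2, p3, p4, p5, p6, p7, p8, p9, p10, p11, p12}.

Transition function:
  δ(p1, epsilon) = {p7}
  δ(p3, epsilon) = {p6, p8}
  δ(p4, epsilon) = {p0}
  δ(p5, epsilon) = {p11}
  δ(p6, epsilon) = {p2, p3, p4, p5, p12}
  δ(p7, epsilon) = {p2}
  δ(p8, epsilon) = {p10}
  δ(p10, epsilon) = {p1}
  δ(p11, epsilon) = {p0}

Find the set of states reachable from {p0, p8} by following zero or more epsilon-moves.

{p0, p1, p2, p7, p8, p10}

Start with {p0, p8}.
From p8 via epsilon: add p10.
From p10 via epsilon: add p1.
From p1 via epsilon: add p7.
From p7 via epsilon: add p2.
No new states can be added; the closed set is {p0, p1, p2, p7, p8, p10}.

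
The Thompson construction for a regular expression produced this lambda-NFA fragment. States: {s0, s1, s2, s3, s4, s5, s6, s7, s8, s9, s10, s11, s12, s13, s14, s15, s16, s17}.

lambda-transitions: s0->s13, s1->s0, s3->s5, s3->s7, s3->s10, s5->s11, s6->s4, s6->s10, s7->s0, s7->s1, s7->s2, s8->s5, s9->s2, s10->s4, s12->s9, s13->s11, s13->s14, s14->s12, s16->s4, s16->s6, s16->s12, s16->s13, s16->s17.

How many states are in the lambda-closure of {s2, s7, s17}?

Start with {s2, s7, s17}.
From s7 via lambda: add s0, s1.
From s0 via lambda: add s13.
From s13 via lambda: add s11, s14.
From s14 via lambda: add s12.
From s12 via lambda: add s9.
lambda-closure = {s0, s1, s2, s7, s9, s11, s12, s13, s14, s17}, which has 10 states.

10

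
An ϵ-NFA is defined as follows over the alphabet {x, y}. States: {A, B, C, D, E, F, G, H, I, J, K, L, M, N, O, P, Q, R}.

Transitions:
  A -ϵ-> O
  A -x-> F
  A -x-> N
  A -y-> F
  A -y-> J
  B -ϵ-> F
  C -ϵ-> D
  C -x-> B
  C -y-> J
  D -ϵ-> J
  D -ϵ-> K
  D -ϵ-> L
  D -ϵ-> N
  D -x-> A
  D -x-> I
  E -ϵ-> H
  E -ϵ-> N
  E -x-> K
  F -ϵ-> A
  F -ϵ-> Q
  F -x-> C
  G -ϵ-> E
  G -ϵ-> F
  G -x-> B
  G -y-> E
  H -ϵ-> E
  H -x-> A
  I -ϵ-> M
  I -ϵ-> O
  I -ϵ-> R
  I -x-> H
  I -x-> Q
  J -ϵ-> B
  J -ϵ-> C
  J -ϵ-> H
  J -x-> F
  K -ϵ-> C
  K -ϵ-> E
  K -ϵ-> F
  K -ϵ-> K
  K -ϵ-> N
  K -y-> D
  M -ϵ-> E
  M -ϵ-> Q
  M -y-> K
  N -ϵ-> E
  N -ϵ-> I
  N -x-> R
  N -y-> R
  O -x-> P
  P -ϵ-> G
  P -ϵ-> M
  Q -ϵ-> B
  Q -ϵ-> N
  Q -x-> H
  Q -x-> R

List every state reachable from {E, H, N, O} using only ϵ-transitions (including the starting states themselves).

{A, B, E, F, H, I, M, N, O, Q, R}

Start with {E, H, N, O}.
From N via ϵ: add I.
From I via ϵ: add M, R.
From M via ϵ: add Q.
From Q via ϵ: add B.
From B via ϵ: add F.
From F via ϵ: add A.
No new states can be added; the closed set is {A, B, E, F, H, I, M, N, O, Q, R}.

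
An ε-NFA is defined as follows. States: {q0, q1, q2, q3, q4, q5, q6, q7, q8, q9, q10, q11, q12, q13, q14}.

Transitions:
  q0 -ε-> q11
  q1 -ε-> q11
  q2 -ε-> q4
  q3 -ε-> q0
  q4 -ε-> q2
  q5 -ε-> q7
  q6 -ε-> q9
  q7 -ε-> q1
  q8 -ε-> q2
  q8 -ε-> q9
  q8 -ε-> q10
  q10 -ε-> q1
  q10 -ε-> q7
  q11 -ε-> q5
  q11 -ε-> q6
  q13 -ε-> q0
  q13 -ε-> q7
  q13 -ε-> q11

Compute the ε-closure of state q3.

Start with {q3}.
From q3 via ε: add q0.
From q0 via ε: add q11.
From q11 via ε: add q5, q6.
From q5 via ε: add q7.
From q6 via ε: add q9.
From q7 via ε: add q1.
No new states can be added; the closed set is {q0, q1, q3, q5, q6, q7, q9, q11}.

{q0, q1, q3, q5, q6, q7, q9, q11}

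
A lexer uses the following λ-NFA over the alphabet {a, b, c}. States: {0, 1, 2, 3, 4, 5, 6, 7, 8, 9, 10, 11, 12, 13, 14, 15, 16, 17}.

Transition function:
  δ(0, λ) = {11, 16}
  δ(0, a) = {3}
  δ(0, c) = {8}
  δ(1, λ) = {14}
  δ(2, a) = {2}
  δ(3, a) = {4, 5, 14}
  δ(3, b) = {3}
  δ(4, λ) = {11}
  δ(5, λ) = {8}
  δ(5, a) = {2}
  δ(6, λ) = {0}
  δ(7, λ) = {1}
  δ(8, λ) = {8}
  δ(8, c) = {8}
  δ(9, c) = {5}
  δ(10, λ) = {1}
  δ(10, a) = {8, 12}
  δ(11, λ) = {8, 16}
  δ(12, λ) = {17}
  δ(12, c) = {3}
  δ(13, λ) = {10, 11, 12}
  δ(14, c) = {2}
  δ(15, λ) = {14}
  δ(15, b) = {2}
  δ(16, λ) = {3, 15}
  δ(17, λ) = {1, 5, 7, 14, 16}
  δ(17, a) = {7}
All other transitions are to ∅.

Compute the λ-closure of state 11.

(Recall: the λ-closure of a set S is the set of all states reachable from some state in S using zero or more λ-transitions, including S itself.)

Start with {11}.
From 11 via λ: add 8, 16.
From 16 via λ: add 3, 15.
From 15 via λ: add 14.
No new states can be added; the closed set is {3, 8, 11, 14, 15, 16}.

{3, 8, 11, 14, 15, 16}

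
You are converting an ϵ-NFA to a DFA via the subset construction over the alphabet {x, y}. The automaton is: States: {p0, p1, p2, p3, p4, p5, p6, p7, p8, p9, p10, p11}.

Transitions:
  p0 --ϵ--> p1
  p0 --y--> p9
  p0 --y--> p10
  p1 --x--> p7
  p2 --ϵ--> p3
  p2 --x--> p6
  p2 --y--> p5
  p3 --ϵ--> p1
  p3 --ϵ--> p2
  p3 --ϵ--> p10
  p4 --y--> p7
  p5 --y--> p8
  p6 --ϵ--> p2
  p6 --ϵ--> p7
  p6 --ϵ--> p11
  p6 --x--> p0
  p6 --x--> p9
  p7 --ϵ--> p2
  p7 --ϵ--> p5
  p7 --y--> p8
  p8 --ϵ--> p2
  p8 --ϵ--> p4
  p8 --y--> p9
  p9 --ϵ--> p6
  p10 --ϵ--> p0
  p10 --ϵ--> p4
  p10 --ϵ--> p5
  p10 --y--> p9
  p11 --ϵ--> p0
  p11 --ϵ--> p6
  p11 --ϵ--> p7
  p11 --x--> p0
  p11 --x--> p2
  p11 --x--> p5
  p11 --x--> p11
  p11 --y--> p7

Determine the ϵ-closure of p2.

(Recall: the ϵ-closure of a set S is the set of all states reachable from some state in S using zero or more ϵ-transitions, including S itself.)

{p0, p1, p2, p3, p4, p5, p10}

Start with {p2}.
From p2 via ϵ: add p3.
From p3 via ϵ: add p1, p10.
From p10 via ϵ: add p0, p4, p5.
No new states can be added; the closed set is {p0, p1, p2, p3, p4, p5, p10}.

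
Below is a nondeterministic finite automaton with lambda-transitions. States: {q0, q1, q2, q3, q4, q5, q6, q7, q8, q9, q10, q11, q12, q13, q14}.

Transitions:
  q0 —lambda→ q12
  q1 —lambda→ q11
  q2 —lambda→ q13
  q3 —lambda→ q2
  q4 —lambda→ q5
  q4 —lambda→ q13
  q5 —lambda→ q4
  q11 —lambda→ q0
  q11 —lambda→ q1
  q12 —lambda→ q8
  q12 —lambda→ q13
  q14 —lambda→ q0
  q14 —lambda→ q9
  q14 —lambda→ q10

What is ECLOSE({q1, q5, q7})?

{q0, q1, q4, q5, q7, q8, q11, q12, q13}

Start with {q1, q5, q7}.
From q1 via lambda: add q11.
From q5 via lambda: add q4.
From q4 via lambda: add q13.
From q11 via lambda: add q0.
From q0 via lambda: add q12.
From q12 via lambda: add q8.
No new states can be added; the closed set is {q0, q1, q4, q5, q7, q8, q11, q12, q13}.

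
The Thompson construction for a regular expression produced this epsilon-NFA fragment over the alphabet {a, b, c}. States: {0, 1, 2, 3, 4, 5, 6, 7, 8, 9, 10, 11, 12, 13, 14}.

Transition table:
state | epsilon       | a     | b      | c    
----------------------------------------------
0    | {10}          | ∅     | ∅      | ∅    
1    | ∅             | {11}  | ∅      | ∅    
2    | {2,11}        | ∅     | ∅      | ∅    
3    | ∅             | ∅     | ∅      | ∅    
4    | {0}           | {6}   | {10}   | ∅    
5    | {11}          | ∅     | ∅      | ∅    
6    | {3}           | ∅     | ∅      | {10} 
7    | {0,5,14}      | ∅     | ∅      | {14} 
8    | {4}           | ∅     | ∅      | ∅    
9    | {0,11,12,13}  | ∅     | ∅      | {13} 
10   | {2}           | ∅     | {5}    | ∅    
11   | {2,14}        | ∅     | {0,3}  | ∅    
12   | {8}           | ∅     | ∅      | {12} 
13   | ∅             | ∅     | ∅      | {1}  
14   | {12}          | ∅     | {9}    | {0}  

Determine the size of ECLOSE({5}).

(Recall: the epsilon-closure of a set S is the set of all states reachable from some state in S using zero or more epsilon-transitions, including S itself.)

9

Start with {5}.
From 5 via epsilon: add 11.
From 11 via epsilon: add 2, 14.
From 14 via epsilon: add 12.
From 12 via epsilon: add 8.
From 8 via epsilon: add 4.
From 4 via epsilon: add 0.
From 0 via epsilon: add 10.
epsilon-closure = {0, 2, 4, 5, 8, 10, 11, 12, 14}, which has 9 states.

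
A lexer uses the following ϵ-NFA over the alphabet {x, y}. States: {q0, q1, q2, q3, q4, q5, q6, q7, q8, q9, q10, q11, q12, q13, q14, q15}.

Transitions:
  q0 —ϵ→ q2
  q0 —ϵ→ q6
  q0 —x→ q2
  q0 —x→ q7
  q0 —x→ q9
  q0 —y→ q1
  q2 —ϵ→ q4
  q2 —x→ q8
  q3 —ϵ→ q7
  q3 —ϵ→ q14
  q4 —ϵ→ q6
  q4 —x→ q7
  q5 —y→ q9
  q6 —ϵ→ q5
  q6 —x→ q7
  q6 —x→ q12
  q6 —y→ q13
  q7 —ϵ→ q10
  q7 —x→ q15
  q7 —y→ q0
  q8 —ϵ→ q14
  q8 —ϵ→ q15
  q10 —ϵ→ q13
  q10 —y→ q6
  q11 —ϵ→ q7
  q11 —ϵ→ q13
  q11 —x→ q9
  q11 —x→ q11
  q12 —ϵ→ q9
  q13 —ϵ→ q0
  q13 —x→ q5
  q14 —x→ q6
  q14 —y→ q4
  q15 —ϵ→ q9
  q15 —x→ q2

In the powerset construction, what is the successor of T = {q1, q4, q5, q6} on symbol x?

{q0, q2, q4, q5, q6, q7, q9, q10, q12, q13}

q4 on x → {q7}.
q6 on x → {q7, q12}.
No x-transition from q1, q5.
Union after reading x: {q7, q12}.
Now take the ϵ-closure:
From q7 via ϵ: add q10.
From q12 via ϵ: add q9.
From q10 via ϵ: add q13.
From q13 via ϵ: add q0.
From q0 via ϵ: add q2, q6.
From q2 via ϵ: add q4.
From q6 via ϵ: add q5.
No new states can be added; the closed set is {q0, q2, q4, q5, q6, q7, q9, q10, q12, q13}.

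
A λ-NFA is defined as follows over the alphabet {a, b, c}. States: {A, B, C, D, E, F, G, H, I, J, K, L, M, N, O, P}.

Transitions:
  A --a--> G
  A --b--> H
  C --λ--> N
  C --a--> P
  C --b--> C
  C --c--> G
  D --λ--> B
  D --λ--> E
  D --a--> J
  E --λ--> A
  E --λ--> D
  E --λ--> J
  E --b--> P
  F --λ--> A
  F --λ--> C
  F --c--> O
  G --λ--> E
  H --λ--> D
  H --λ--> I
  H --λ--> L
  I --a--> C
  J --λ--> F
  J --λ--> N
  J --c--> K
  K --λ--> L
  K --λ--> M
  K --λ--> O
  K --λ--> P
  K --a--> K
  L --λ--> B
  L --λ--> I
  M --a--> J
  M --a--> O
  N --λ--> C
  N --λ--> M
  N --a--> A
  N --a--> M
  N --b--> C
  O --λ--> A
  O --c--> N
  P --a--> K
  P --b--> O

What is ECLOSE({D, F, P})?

{A, B, C, D, E, F, J, M, N, P}

Start with {D, F, P}.
From D via λ: add B, E.
From F via λ: add A, C.
From C via λ: add N.
From E via λ: add J.
From N via λ: add M.
No new states can be added; the closed set is {A, B, C, D, E, F, J, M, N, P}.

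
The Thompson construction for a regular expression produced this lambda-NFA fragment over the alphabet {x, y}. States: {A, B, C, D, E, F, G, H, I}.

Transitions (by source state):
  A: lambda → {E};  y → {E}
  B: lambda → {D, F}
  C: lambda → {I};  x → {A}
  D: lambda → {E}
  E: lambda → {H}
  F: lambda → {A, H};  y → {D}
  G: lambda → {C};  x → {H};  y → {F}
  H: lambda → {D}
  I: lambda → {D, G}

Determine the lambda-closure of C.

{C, D, E, G, H, I}

Start with {C}.
From C via lambda: add I.
From I via lambda: add D, G.
From D via lambda: add E.
From E via lambda: add H.
No new states can be added; the closed set is {C, D, E, G, H, I}.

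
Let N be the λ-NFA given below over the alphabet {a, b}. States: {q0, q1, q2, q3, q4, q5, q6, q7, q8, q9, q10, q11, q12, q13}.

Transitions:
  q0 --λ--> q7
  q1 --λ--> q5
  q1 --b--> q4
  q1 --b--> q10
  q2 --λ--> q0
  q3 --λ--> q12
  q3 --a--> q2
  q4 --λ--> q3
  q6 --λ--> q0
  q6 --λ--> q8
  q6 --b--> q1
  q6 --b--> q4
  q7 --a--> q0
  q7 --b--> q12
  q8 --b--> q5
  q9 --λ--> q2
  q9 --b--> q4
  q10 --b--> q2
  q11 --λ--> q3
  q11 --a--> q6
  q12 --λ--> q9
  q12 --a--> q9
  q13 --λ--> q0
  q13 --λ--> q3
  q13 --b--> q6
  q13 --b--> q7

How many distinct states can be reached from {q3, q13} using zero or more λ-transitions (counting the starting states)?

7

Start with {q3, q13}.
From q3 via λ: add q12.
From q13 via λ: add q0.
From q0 via λ: add q7.
From q12 via λ: add q9.
From q9 via λ: add q2.
λ-closure = {q0, q2, q3, q7, q9, q12, q13}, which has 7 states.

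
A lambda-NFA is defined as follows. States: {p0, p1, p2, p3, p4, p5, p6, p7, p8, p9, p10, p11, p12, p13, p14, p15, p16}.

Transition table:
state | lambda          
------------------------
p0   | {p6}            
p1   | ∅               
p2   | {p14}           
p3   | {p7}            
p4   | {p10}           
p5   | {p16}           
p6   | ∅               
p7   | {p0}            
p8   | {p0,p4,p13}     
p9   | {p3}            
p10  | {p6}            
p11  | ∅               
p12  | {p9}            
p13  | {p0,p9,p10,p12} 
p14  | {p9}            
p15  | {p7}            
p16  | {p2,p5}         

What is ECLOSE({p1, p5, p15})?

{p0, p1, p2, p3, p5, p6, p7, p9, p14, p15, p16}

Start with {p1, p5, p15}.
From p5 via lambda: add p16.
From p15 via lambda: add p7.
From p7 via lambda: add p0.
From p16 via lambda: add p2.
From p0 via lambda: add p6.
From p2 via lambda: add p14.
From p14 via lambda: add p9.
From p9 via lambda: add p3.
No new states can be added; the closed set is {p0, p1, p2, p3, p5, p6, p7, p9, p14, p15, p16}.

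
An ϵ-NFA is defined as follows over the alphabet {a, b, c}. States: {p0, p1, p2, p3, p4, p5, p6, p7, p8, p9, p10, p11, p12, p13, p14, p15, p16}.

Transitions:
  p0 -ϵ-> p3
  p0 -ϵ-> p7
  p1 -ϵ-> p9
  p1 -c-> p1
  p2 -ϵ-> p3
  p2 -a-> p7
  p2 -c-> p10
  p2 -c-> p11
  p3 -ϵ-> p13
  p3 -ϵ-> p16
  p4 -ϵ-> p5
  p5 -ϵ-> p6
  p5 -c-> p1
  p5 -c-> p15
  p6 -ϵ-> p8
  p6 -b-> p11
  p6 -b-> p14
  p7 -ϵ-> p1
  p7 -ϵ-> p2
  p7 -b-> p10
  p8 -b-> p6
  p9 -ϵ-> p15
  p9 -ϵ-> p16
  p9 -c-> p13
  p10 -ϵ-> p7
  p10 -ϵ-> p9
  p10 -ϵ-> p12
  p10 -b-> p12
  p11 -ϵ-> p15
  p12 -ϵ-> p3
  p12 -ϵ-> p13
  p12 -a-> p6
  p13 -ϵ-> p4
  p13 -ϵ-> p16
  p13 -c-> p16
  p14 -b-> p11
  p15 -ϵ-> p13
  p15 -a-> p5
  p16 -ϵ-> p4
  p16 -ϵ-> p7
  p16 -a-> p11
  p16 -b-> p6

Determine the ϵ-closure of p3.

{p1, p2, p3, p4, p5, p6, p7, p8, p9, p13, p15, p16}

Start with {p3}.
From p3 via ϵ: add p13, p16.
From p13 via ϵ: add p4.
From p16 via ϵ: add p7.
From p4 via ϵ: add p5.
From p7 via ϵ: add p1, p2.
From p1 via ϵ: add p9.
From p5 via ϵ: add p6.
From p6 via ϵ: add p8.
From p9 via ϵ: add p15.
No new states can be added; the closed set is {p1, p2, p3, p4, p5, p6, p7, p8, p9, p13, p15, p16}.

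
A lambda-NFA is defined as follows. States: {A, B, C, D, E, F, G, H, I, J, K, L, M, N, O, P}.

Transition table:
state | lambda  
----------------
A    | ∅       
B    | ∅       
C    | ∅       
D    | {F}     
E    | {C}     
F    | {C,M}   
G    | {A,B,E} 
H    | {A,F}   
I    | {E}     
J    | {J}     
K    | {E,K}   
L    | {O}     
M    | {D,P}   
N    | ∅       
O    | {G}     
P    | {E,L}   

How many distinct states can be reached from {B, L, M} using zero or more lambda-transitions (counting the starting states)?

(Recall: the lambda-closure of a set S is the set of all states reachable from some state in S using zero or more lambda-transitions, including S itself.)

11

Start with {B, L, M}.
From L via lambda: add O.
From M via lambda: add D, P.
From D via lambda: add F.
From O via lambda: add G.
From P via lambda: add E.
From E via lambda: add C.
From G via lambda: add A.
lambda-closure = {A, B, C, D, E, F, G, L, M, O, P}, which has 11 states.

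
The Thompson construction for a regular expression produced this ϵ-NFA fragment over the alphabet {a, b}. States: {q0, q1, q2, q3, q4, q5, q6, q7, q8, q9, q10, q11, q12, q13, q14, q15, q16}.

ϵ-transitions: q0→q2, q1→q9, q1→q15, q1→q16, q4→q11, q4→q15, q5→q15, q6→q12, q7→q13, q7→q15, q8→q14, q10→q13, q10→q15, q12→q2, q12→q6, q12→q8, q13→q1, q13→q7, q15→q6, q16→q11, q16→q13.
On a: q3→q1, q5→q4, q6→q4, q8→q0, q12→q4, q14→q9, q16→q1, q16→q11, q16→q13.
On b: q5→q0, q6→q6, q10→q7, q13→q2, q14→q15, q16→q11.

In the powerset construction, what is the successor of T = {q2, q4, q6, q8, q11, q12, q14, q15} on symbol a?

q6 on a → {q4}.
q8 on a → {q0}.
q12 on a → {q4}.
q14 on a → {q9}.
No a-transition from q2, q4, q11, q15.
Union after reading a: {q0, q4, q9}.
Now take the ϵ-closure:
From q0 via ϵ: add q2.
From q4 via ϵ: add q11, q15.
From q15 via ϵ: add q6.
From q6 via ϵ: add q12.
From q12 via ϵ: add q8.
From q8 via ϵ: add q14.
No new states can be added; the closed set is {q0, q2, q4, q6, q8, q9, q11, q12, q14, q15}.

{q0, q2, q4, q6, q8, q9, q11, q12, q14, q15}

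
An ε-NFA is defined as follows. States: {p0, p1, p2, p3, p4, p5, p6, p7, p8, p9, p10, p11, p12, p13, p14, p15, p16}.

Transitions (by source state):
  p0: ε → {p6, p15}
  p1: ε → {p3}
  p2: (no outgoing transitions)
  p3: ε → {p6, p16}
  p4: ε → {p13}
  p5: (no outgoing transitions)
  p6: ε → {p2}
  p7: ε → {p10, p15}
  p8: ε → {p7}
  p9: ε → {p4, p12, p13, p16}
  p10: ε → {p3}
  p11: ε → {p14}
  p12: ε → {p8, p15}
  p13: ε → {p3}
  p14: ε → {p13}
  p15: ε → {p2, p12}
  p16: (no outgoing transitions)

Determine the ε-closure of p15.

{p2, p3, p6, p7, p8, p10, p12, p15, p16}

Start with {p15}.
From p15 via ε: add p2, p12.
From p12 via ε: add p8.
From p8 via ε: add p7.
From p7 via ε: add p10.
From p10 via ε: add p3.
From p3 via ε: add p6, p16.
No new states can be added; the closed set is {p2, p3, p6, p7, p8, p10, p12, p15, p16}.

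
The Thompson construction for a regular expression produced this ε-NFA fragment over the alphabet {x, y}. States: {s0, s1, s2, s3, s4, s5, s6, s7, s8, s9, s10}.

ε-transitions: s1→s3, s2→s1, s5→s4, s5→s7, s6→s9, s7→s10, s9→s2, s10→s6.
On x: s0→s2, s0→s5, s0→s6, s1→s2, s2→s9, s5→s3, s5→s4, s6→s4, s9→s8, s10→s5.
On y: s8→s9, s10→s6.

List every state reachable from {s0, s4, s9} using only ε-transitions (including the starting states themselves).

{s0, s1, s2, s3, s4, s9}

Start with {s0, s4, s9}.
From s9 via ε: add s2.
From s2 via ε: add s1.
From s1 via ε: add s3.
No new states can be added; the closed set is {s0, s1, s2, s3, s4, s9}.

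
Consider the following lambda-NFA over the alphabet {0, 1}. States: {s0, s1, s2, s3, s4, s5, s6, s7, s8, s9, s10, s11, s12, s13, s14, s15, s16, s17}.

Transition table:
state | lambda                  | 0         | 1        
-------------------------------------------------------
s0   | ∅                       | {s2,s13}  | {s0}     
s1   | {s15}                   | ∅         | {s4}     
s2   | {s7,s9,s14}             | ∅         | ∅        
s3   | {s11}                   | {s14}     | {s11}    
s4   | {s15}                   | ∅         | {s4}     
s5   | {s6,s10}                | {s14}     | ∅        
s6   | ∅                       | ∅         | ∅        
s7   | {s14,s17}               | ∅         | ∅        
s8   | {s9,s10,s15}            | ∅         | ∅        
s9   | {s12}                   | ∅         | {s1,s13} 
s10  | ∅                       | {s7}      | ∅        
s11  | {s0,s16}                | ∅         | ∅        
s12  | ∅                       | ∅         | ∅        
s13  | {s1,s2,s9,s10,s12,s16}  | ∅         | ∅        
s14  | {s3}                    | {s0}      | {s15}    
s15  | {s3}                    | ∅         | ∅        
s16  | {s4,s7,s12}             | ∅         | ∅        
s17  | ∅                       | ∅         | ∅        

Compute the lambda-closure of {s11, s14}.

{s0, s3, s4, s7, s11, s12, s14, s15, s16, s17}

Start with {s11, s14}.
From s11 via lambda: add s0, s16.
From s14 via lambda: add s3.
From s16 via lambda: add s4, s7, s12.
From s4 via lambda: add s15.
From s7 via lambda: add s17.
No new states can be added; the closed set is {s0, s3, s4, s7, s11, s12, s14, s15, s16, s17}.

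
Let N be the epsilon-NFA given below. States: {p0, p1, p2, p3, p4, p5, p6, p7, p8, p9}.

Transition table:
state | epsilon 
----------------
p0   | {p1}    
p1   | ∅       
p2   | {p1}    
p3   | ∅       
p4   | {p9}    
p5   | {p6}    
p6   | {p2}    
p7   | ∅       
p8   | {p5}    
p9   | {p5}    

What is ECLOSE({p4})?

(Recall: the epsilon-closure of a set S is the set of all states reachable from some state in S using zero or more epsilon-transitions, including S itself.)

Start with {p4}.
From p4 via epsilon: add p9.
From p9 via epsilon: add p5.
From p5 via epsilon: add p6.
From p6 via epsilon: add p2.
From p2 via epsilon: add p1.
No new states can be added; the closed set is {p1, p2, p4, p5, p6, p9}.

{p1, p2, p4, p5, p6, p9}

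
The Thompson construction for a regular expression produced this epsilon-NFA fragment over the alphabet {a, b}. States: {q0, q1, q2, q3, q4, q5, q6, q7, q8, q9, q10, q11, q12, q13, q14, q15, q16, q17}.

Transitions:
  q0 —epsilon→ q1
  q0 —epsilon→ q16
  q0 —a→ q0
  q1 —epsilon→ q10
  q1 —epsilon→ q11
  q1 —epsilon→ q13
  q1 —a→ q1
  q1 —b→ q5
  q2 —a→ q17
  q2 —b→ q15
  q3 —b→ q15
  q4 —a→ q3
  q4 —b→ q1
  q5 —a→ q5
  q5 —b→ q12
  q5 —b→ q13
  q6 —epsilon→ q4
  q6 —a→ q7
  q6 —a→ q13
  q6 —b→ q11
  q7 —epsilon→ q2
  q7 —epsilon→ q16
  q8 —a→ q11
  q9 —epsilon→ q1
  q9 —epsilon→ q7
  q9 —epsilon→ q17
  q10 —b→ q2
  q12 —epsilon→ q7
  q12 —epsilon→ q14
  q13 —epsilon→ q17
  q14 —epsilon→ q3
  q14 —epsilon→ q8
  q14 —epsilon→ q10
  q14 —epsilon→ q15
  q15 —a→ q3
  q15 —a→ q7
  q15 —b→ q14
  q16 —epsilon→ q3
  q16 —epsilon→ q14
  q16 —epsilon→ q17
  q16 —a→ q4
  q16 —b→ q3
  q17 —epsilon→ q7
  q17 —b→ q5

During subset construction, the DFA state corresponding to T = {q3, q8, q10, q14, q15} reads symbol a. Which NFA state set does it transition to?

{q2, q3, q7, q8, q10, q11, q14, q15, q16, q17}

q8 on a → {q11}.
q15 on a → {q3, q7}.
No a-transition from q3, q10, q14.
Union after reading a: {q3, q7, q11}.
Now take the epsilon-closure:
From q7 via epsilon: add q2, q16.
From q16 via epsilon: add q14, q17.
From q14 via epsilon: add q8, q10, q15.
No new states can be added; the closed set is {q2, q3, q7, q8, q10, q11, q14, q15, q16, q17}.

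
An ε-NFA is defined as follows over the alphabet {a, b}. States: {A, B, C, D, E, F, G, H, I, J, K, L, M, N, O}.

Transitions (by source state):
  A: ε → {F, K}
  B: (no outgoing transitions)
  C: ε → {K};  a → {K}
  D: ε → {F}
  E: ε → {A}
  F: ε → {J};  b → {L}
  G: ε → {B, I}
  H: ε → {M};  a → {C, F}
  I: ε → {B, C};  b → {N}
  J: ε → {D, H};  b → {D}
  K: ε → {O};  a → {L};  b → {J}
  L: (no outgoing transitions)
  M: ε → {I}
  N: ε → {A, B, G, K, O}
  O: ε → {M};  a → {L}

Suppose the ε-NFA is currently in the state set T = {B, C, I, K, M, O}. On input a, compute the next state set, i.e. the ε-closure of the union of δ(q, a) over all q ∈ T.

{B, C, I, K, L, M, O}

C on a → {K}.
K on a → {L}.
O on a → {L}.
No a-transition from B, I, M.
Union after reading a: {K, L}.
Now take the ε-closure:
From K via ε: add O.
From O via ε: add M.
From M via ε: add I.
From I via ε: add B, C.
No new states can be added; the closed set is {B, C, I, K, L, M, O}.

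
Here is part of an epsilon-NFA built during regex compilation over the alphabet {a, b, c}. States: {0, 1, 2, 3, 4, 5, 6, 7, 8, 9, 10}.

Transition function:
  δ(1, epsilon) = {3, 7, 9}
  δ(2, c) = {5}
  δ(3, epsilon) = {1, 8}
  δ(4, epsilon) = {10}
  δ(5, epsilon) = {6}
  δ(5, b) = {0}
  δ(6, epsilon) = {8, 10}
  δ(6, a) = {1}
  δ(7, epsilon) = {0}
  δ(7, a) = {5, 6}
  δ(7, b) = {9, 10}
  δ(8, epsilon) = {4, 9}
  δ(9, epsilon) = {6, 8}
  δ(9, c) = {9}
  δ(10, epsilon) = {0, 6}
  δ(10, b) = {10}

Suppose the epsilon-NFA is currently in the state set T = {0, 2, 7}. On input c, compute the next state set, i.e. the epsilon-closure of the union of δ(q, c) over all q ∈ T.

2 on c → {5}.
No c-transition from 0, 7.
Union after reading c: {5}.
Now take the epsilon-closure:
From 5 via epsilon: add 6.
From 6 via epsilon: add 8, 10.
From 8 via epsilon: add 4, 9.
From 10 via epsilon: add 0.
No new states can be added; the closed set is {0, 4, 5, 6, 8, 9, 10}.

{0, 4, 5, 6, 8, 9, 10}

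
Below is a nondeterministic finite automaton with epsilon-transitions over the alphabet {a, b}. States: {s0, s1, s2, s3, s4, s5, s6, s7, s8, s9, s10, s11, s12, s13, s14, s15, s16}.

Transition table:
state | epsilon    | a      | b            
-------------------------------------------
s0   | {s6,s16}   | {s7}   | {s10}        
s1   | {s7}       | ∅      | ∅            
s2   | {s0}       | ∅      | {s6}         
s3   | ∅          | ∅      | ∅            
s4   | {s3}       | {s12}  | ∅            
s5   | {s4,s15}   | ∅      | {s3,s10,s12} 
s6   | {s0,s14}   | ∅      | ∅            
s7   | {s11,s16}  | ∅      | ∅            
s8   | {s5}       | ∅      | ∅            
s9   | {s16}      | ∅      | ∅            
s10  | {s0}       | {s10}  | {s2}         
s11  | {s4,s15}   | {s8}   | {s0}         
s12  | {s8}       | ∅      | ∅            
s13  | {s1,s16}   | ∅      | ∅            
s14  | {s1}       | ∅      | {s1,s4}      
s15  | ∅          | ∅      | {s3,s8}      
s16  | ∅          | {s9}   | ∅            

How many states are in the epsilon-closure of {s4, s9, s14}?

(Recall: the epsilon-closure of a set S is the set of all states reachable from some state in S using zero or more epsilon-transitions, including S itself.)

Start with {s4, s9, s14}.
From s4 via epsilon: add s3.
From s9 via epsilon: add s16.
From s14 via epsilon: add s1.
From s1 via epsilon: add s7.
From s7 via epsilon: add s11.
From s11 via epsilon: add s15.
epsilon-closure = {s1, s3, s4, s7, s9, s11, s14, s15, s16}, which has 9 states.

9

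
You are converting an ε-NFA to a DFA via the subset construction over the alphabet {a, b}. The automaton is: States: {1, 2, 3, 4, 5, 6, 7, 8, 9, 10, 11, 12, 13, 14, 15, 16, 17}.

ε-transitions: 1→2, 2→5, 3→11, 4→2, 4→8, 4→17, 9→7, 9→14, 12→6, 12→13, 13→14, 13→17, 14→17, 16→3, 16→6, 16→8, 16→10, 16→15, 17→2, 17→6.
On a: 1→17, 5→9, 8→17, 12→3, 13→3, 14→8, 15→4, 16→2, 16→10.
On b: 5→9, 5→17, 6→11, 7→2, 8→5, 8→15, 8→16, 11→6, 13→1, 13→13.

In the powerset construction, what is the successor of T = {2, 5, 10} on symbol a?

5 on a → {9}.
No a-transition from 2, 10.
Union after reading a: {9}.
Now take the ε-closure:
From 9 via ε: add 7, 14.
From 14 via ε: add 17.
From 17 via ε: add 2, 6.
From 2 via ε: add 5.
No new states can be added; the closed set is {2, 5, 6, 7, 9, 14, 17}.

{2, 5, 6, 7, 9, 14, 17}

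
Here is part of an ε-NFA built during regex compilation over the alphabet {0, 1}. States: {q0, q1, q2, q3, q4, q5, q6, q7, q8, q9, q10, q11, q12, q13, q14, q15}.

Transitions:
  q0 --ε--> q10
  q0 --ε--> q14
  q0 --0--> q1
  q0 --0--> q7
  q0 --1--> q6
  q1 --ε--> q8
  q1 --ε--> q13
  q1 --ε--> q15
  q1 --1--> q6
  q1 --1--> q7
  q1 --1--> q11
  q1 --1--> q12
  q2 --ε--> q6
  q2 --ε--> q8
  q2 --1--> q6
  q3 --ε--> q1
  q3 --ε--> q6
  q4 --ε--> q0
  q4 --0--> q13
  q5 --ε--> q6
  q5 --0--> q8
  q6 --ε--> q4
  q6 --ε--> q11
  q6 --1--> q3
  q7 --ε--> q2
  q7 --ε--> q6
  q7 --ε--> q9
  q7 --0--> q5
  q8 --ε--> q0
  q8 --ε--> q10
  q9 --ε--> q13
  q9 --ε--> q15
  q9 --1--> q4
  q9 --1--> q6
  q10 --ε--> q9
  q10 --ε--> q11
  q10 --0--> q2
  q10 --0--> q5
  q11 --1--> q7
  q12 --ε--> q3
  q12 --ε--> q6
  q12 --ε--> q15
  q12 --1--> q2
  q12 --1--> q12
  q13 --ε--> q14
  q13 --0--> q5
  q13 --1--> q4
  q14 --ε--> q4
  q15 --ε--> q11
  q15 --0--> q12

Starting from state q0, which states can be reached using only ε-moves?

Start with {q0}.
From q0 via ε: add q10, q14.
From q10 via ε: add q9, q11.
From q14 via ε: add q4.
From q9 via ε: add q13, q15.
No new states can be added; the closed set is {q0, q4, q9, q10, q11, q13, q14, q15}.

{q0, q4, q9, q10, q11, q13, q14, q15}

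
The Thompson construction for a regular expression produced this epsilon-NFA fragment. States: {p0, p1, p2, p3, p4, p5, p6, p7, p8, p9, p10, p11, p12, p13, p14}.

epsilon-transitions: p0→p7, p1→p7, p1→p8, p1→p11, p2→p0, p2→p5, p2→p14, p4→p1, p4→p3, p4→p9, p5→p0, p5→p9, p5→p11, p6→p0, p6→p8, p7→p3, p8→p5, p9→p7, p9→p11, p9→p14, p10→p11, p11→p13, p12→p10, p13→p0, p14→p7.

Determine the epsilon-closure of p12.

{p0, p3, p7, p10, p11, p12, p13}

Start with {p12}.
From p12 via epsilon: add p10.
From p10 via epsilon: add p11.
From p11 via epsilon: add p13.
From p13 via epsilon: add p0.
From p0 via epsilon: add p7.
From p7 via epsilon: add p3.
No new states can be added; the closed set is {p0, p3, p7, p10, p11, p12, p13}.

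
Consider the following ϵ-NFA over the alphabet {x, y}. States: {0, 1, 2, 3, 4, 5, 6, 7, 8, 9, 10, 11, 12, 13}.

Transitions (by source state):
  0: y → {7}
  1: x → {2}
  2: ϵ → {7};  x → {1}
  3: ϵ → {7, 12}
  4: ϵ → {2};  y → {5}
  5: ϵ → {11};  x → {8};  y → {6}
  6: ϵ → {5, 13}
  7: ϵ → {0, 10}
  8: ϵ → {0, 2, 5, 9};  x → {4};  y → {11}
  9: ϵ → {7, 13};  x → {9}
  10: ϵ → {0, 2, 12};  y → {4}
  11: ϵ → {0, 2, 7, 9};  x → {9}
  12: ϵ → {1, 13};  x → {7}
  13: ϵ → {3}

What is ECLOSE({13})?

Start with {13}.
From 13 via ϵ: add 3.
From 3 via ϵ: add 7, 12.
From 7 via ϵ: add 0, 10.
From 12 via ϵ: add 1.
From 10 via ϵ: add 2.
No new states can be added; the closed set is {0, 1, 2, 3, 7, 10, 12, 13}.

{0, 1, 2, 3, 7, 10, 12, 13}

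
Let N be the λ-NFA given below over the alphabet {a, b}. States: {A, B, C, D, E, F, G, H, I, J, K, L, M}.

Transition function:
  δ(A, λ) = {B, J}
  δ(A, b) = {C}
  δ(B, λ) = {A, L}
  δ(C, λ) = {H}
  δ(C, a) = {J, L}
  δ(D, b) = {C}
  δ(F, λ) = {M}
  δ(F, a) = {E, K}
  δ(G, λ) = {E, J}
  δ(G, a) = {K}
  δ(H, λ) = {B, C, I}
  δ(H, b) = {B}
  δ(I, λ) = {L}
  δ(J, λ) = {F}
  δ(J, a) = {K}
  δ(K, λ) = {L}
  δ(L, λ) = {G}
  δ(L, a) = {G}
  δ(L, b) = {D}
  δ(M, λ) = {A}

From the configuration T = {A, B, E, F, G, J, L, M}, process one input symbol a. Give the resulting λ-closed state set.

F on a → {E, K}.
G on a → {K}.
J on a → {K}.
L on a → {G}.
No a-transition from A, B, E, M.
Union after reading a: {E, G, K}.
Now take the λ-closure:
From G via λ: add J.
From K via λ: add L.
From J via λ: add F.
From F via λ: add M.
From M via λ: add A.
From A via λ: add B.
No new states can be added; the closed set is {A, B, E, F, G, J, K, L, M}.

{A, B, E, F, G, J, K, L, M}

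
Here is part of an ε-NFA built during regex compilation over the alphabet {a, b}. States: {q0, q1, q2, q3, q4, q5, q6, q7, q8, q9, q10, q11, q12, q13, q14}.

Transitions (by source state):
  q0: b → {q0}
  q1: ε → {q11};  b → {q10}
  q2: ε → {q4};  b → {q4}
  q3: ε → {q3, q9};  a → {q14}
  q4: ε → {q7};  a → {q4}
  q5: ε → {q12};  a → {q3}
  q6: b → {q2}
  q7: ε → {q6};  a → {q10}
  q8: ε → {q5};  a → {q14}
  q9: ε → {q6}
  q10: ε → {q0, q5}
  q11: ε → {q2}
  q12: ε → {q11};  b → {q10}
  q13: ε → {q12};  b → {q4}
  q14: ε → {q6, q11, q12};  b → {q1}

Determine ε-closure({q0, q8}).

Start with {q0, q8}.
From q8 via ε: add q5.
From q5 via ε: add q12.
From q12 via ε: add q11.
From q11 via ε: add q2.
From q2 via ε: add q4.
From q4 via ε: add q7.
From q7 via ε: add q6.
No new states can be added; the closed set is {q0, q2, q4, q5, q6, q7, q8, q11, q12}.

{q0, q2, q4, q5, q6, q7, q8, q11, q12}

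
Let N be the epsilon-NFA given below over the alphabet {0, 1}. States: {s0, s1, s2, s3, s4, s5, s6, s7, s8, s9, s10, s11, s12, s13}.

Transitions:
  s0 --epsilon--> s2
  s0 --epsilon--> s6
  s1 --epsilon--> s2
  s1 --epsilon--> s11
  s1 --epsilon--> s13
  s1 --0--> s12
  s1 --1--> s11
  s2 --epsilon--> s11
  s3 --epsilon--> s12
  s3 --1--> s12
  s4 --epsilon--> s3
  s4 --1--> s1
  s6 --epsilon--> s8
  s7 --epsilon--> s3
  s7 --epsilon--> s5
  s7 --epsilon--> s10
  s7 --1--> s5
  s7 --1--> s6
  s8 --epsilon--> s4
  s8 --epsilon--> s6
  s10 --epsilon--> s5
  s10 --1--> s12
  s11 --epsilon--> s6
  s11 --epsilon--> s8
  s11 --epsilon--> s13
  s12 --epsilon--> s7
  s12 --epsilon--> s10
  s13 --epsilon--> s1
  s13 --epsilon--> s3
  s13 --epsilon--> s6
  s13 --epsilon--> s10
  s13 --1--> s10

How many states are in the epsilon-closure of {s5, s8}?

8

Start with {s5, s8}.
From s8 via epsilon: add s4, s6.
From s4 via epsilon: add s3.
From s3 via epsilon: add s12.
From s12 via epsilon: add s7, s10.
epsilon-closure = {s3, s4, s5, s6, s7, s8, s10, s12}, which has 8 states.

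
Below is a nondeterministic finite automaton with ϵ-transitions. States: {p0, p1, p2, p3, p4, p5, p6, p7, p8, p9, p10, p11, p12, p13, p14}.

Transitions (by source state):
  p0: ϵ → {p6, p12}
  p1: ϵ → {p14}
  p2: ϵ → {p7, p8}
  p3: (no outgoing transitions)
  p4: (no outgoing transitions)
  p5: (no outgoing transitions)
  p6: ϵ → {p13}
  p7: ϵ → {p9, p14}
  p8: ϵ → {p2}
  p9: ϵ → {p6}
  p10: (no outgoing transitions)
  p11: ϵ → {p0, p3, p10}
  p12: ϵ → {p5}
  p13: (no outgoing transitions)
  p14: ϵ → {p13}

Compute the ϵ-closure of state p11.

Start with {p11}.
From p11 via ϵ: add p0, p3, p10.
From p0 via ϵ: add p6, p12.
From p6 via ϵ: add p13.
From p12 via ϵ: add p5.
No new states can be added; the closed set is {p0, p3, p5, p6, p10, p11, p12, p13}.

{p0, p3, p5, p6, p10, p11, p12, p13}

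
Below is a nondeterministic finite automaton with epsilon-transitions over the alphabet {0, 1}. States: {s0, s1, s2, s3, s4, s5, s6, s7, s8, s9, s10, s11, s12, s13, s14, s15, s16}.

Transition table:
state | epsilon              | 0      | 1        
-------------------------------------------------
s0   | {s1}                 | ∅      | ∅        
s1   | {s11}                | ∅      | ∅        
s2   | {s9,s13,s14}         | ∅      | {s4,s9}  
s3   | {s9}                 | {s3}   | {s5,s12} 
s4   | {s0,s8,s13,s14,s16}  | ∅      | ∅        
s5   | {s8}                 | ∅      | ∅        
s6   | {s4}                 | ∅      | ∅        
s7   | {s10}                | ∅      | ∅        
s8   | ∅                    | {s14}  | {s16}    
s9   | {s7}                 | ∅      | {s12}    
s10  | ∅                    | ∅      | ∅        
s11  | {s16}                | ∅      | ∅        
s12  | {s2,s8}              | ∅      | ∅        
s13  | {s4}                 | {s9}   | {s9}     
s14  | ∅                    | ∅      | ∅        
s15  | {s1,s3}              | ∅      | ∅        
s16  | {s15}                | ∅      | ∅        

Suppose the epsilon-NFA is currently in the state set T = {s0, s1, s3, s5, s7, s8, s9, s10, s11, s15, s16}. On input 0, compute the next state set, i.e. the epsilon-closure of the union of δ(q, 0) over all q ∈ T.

s3 on 0 → {s3}.
s8 on 0 → {s14}.
No 0-transition from s0, s1, s5, s7, s9, s10, s11, s15, s16.
Union after reading 0: {s3, s14}.
Now take the epsilon-closure:
From s3 via epsilon: add s9.
From s9 via epsilon: add s7.
From s7 via epsilon: add s10.
No new states can be added; the closed set is {s3, s7, s9, s10, s14}.

{s3, s7, s9, s10, s14}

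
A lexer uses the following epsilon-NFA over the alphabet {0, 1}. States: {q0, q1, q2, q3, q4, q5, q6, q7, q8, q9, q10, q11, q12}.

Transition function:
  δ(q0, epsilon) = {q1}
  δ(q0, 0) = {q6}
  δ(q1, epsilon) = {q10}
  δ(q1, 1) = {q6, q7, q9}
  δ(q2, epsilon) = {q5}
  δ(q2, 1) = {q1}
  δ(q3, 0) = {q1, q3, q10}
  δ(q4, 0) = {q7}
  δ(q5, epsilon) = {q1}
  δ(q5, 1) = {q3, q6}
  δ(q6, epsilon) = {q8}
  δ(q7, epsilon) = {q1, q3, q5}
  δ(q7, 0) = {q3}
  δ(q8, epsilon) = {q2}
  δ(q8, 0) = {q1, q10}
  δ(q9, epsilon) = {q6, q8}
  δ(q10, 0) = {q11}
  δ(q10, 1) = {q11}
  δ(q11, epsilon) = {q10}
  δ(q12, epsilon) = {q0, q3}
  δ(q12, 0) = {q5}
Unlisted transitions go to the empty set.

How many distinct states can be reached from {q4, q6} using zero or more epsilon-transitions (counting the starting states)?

Start with {q4, q6}.
From q6 via epsilon: add q8.
From q8 via epsilon: add q2.
From q2 via epsilon: add q5.
From q5 via epsilon: add q1.
From q1 via epsilon: add q10.
epsilon-closure = {q1, q2, q4, q5, q6, q8, q10}, which has 7 states.

7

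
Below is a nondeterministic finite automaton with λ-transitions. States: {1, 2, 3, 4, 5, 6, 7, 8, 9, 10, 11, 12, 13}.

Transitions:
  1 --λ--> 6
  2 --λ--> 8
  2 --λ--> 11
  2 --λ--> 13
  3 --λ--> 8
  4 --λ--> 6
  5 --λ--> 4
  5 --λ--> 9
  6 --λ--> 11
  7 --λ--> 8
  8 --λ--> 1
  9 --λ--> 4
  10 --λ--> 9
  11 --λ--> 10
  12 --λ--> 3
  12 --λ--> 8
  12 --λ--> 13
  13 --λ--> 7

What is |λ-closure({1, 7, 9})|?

8

Start with {1, 7, 9}.
From 1 via λ: add 6.
From 7 via λ: add 8.
From 9 via λ: add 4.
From 6 via λ: add 11.
From 11 via λ: add 10.
λ-closure = {1, 4, 6, 7, 8, 9, 10, 11}, which has 8 states.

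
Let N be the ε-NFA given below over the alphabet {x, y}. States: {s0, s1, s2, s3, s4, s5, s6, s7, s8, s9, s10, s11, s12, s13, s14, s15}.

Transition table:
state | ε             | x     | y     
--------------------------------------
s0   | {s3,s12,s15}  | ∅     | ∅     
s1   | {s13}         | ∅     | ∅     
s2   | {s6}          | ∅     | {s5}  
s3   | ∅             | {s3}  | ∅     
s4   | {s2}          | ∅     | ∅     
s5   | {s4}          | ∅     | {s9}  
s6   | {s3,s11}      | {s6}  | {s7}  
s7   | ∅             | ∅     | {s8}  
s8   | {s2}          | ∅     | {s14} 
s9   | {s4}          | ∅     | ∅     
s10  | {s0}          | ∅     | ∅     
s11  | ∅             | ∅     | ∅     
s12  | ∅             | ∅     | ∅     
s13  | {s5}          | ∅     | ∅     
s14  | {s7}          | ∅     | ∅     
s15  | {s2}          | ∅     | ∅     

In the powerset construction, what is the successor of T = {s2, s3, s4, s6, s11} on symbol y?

s2 on y → {s5}.
s6 on y → {s7}.
No y-transition from s3, s4, s11.
Union after reading y: {s5, s7}.
Now take the ε-closure:
From s5 via ε: add s4.
From s4 via ε: add s2.
From s2 via ε: add s6.
From s6 via ε: add s3, s11.
No new states can be added; the closed set is {s2, s3, s4, s5, s6, s7, s11}.

{s2, s3, s4, s5, s6, s7, s11}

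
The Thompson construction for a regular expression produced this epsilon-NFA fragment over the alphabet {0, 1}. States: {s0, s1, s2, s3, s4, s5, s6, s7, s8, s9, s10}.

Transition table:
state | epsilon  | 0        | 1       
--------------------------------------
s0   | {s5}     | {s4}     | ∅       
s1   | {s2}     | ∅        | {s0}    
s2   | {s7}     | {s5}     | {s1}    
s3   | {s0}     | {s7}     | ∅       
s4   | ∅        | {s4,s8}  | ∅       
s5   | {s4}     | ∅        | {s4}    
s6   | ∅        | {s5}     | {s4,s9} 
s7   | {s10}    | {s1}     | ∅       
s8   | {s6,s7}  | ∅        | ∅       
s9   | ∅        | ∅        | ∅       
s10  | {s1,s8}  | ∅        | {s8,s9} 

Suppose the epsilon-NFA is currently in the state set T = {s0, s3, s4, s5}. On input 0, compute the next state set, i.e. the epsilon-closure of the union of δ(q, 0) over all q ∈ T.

s0 on 0 → {s4}.
s3 on 0 → {s7}.
s4 on 0 → {s4, s8}.
No 0-transition from s5.
Union after reading 0: {s4, s7, s8}.
Now take the epsilon-closure:
From s7 via epsilon: add s10.
From s8 via epsilon: add s6.
From s10 via epsilon: add s1.
From s1 via epsilon: add s2.
No new states can be added; the closed set is {s1, s2, s4, s6, s7, s8, s10}.

{s1, s2, s4, s6, s7, s8, s10}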